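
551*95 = 52345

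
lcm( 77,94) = 7238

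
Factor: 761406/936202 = 380703/468101 = 3^1 * 19^1*167^ (- 1) * 2803^( - 1 ) * 6679^1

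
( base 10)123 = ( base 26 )4J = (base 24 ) 53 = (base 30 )43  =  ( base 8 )173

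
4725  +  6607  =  11332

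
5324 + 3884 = 9208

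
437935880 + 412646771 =850582651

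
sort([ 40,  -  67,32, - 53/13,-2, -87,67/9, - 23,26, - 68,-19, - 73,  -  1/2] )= [-87,-73,-68,-67,-23, - 19, - 53/13,-2, - 1/2,67/9,26,32, 40 ]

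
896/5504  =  7/43 =0.16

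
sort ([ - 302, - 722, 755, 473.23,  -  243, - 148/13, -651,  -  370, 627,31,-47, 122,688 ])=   [ - 722,-651 , - 370 ,-302, - 243, - 47,-148/13,31, 122,473.23,627, 688, 755] 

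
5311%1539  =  694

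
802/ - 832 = - 1 + 15/416 = -  0.96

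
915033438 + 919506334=1834539772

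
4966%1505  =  451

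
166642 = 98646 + 67996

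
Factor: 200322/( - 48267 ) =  - 2^1*173^( - 1)* 359^1= - 718/173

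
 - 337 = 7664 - 8001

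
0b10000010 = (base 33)3v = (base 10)130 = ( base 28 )4i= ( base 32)42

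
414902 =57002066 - 56587164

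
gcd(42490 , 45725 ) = 5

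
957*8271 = 7915347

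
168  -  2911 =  - 2743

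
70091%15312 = 8843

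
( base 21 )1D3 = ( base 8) 1315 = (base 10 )717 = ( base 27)qf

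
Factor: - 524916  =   - 2^2*3^2*7^1*2083^1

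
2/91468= 1/45734 = 0.00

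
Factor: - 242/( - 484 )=1/2 = 2^( - 1 ) 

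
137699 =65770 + 71929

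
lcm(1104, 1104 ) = 1104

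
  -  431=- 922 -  - 491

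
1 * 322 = 322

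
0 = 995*0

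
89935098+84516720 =174451818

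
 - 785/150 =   -  6  +  23/30 = - 5.23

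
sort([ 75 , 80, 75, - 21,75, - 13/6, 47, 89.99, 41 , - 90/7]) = [ - 21,  -  90/7 , - 13/6,41, 47,  75, 75,75,  80, 89.99]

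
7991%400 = 391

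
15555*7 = 108885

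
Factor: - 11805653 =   -  281^1 * 42013^1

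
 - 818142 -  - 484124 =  - 334018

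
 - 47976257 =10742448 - 58718705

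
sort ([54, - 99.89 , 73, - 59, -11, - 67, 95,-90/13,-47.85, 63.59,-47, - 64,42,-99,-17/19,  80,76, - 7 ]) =[-99.89, - 99, - 67, - 64,-59, - 47.85,-47 , - 11, - 7, - 90/13, - 17/19 , 42, 54,63.59, 73,76,80, 95 ]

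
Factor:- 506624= - 2^8*1979^1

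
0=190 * 0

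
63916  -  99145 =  - 35229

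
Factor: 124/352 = 31/88 =2^( - 3 )*11^(-1)*31^1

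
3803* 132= 501996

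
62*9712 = 602144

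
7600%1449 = 355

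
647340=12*53945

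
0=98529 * 0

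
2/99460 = 1/49730 = 0.00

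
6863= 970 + 5893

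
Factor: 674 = 2^1 * 337^1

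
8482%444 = 46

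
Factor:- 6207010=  - 2^1*5^1*23^1*26987^1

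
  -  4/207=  - 1 + 203/207 = -0.02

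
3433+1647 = 5080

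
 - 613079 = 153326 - 766405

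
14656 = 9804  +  4852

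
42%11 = 9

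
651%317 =17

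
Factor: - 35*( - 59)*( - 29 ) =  - 5^1*7^1 * 29^1*59^1 =-59885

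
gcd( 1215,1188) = 27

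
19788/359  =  55 + 43/359 = 55.12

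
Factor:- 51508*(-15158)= 2^3 *11^1 * 13^1*53^1*79^1 * 163^1 = 780758264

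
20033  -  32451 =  - 12418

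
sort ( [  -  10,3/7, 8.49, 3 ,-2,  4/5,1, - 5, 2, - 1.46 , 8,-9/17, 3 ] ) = [-10, - 5 ,-2, - 1.46, - 9/17,3/7,  4/5, 1,2, 3,3,  8, 8.49 ]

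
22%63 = 22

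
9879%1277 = 940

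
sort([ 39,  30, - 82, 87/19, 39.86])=[ - 82,87/19,30, 39, 39.86] 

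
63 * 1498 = 94374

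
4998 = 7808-2810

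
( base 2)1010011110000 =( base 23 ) a31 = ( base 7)21425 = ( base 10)5360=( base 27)79e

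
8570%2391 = 1397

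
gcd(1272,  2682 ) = 6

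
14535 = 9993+4542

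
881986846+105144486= 987131332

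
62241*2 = 124482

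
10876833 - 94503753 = -83626920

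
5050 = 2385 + 2665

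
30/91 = 30/91 = 0.33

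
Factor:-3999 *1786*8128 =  - 2^7* 3^1*19^1*31^1*43^1*47^1*127^1 = - 58051915392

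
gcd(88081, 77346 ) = 1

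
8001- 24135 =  - 16134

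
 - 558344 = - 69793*8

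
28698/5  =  5739 + 3/5 = 5739.60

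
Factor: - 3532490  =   - 2^1*5^1*13^1*29^1* 937^1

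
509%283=226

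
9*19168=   172512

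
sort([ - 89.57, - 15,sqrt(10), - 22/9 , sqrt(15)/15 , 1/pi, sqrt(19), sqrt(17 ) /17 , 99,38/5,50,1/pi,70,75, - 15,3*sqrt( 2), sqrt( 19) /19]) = [ - 89.57, - 15, - 15, - 22/9,sqrt(19)/19, sqrt( 17 )/17,sqrt(15 )/15,1/pi,1/pi, sqrt(10),3*sqrt(2), sqrt(19),38/5,50,70, 75 , 99]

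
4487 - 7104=-2617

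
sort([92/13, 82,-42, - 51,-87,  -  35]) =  [ - 87 , - 51,-42, - 35, 92/13,82] 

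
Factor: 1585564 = 2^2*  389^1 * 1019^1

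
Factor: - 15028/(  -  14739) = 52/51 = 2^2*3^( - 1)*13^1*17^(-1)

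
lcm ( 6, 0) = 0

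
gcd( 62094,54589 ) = 79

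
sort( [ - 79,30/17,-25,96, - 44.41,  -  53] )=[ - 79, - 53, - 44.41, - 25,30/17, 96] 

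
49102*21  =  1031142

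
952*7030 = 6692560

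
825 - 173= 652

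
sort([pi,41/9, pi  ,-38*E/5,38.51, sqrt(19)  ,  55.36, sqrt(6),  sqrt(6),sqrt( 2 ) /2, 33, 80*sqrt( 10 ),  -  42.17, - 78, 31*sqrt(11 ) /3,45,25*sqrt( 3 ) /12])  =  [ - 78, - 42.17, - 38*E/5,sqrt(2 )/2, sqrt ( 6 ), sqrt (6),pi,  pi,25 * sqrt ( 3)/12,sqrt( 19), 41/9,33, 31*sqrt (11) /3,  38.51,45, 55.36,80*sqrt( 10 )]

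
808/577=1 + 231/577 = 1.40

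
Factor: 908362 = 2^1*7^2*13^1*23^1*31^1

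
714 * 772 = 551208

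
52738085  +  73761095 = 126499180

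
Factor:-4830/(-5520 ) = 2^(-3 )*7^1 = 7/8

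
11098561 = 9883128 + 1215433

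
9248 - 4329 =4919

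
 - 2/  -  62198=1/31099 = 0.00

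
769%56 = 41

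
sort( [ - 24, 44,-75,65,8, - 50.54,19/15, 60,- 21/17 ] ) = [  -  75, - 50.54, - 24,- 21/17, 19/15,  8, 44,60 , 65]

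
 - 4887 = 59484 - 64371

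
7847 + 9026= 16873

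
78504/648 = 121 + 4/27 = 121.15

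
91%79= 12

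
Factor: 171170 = 2^1 *5^1 *17117^1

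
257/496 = 257/496   =  0.52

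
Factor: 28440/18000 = 79/50 = 2^( - 1)* 5^( -2 )*79^1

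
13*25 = 325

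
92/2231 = 4/97 = 0.04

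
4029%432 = 141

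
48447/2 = 48447/2 = 24223.50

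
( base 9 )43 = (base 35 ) 14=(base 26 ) 1d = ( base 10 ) 39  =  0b100111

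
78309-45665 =32644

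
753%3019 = 753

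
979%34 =27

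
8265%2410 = 1035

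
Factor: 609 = 3^1* 7^1*29^1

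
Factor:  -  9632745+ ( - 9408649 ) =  - 19041394 = -2^1*17^1*61^1*9181^1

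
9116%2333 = 2117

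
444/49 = 444/49 = 9.06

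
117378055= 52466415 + 64911640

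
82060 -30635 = 51425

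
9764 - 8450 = 1314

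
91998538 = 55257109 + 36741429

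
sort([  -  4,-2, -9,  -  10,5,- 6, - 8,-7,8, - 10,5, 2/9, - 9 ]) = [- 10, - 10, - 9 ,-9, - 8, - 7, - 6, - 4, - 2 , 2/9,5, 5,  8]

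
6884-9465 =- 2581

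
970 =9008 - 8038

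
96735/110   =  19347/22 =879.41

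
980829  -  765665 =215164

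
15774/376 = 41 + 179/188 = 41.95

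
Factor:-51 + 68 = 17^1 =17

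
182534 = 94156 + 88378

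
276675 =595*465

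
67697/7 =9671 = 9671.00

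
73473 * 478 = 35120094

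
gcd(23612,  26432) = 4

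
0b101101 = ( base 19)27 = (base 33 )1C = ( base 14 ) 33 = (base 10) 45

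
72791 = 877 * 83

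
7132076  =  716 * 9961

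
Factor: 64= 2^6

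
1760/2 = 880 = 880.00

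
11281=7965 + 3316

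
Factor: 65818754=2^1*32909377^1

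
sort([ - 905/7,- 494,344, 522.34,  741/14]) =[-494, -905/7, 741/14, 344,522.34 ] 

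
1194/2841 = 398/947 =0.42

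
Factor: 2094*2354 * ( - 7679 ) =  -  2^2*3^1*7^1*11^1*107^1*349^1* 1097^1= - 37851910404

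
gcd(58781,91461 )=43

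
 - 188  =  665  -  853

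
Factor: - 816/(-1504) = 2^( - 1 )*3^1*17^1*47^(-1 ) = 51/94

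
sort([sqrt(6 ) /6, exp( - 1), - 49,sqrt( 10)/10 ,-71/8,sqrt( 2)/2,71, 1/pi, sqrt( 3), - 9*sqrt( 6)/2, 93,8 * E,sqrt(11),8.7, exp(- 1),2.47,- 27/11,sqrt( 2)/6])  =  [ - 49,  -  9*sqrt( 6)/2, - 71/8 , - 27/11,sqrt( 2 ) /6,  sqrt( 10)/10, 1/pi, exp( - 1 ),exp ( - 1), sqrt( 6)/6, sqrt(2 ) /2,sqrt(3 ) , 2.47,  sqrt( 11), 8.7,  8*E, 71,93 ] 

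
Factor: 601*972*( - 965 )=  - 2^2 * 3^5 * 5^1 * 193^1*601^1= - 563725980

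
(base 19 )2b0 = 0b1110100011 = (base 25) 1C6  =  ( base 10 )931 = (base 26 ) 19L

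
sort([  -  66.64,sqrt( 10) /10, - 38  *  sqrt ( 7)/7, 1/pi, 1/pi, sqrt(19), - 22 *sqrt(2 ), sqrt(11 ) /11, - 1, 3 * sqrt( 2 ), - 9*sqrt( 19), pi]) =[ - 66.64 , - 9 * sqrt( 19),-22*sqrt ( 2 ), - 38 * sqrt(7)/7,-1, sqrt(11 )/11, sqrt(10)/10, 1/pi, 1/pi , pi,3* sqrt ( 2 ), sqrt( 19 )]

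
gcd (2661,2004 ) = 3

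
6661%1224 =541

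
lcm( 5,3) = 15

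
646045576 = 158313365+487732211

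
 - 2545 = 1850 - 4395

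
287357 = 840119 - 552762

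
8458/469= 8458/469 = 18.03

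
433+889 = 1322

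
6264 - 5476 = 788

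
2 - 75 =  - 73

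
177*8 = 1416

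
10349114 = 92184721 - 81835607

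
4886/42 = 116+1/3 = 116.33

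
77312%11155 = 10382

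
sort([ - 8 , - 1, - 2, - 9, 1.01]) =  [  -  9, - 8,-2, - 1, 1.01 ] 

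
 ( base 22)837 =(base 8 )7551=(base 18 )c33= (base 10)3945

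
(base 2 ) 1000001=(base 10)65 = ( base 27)2B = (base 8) 101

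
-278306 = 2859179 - 3137485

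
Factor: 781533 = 3^2*86837^1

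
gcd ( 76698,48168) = 18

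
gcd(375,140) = 5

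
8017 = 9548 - 1531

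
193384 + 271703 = 465087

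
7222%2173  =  703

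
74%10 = 4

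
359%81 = 35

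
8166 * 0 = 0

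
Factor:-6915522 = -2^1*3^1*37^1*31151^1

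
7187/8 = 898 + 3/8 = 898.38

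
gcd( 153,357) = 51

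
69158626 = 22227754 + 46930872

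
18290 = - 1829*(-10) 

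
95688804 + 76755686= 172444490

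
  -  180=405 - 585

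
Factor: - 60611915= -5^1*7^1*13^1*133213^1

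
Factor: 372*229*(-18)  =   - 1533384= - 2^3*3^3*31^1*229^1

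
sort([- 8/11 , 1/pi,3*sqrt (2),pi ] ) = [-8/11, 1/pi, pi  ,  3*sqrt(2 ) ]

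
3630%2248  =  1382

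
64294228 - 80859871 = - 16565643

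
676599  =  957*707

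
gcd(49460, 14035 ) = 5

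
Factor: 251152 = 2^4*11^1*1427^1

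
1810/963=1+847/963 = 1.88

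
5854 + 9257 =15111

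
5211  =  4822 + 389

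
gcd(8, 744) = 8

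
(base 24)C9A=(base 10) 7138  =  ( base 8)15742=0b1101111100010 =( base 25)bad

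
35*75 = 2625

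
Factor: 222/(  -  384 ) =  - 37/64 = -2^(-6)*37^1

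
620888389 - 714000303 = - 93111914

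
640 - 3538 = - 2898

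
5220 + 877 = 6097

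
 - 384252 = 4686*( - 82)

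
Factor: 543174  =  2^1*3^1 *90529^1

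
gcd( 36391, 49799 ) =1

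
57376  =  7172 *8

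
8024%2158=1550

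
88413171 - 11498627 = 76914544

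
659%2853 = 659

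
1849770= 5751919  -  3902149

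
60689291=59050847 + 1638444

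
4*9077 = 36308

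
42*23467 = 985614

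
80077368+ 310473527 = 390550895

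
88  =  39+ 49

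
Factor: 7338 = 2^1*3^1*1223^1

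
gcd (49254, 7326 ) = 6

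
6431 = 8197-1766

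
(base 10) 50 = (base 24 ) 22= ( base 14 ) 38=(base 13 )3B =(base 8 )62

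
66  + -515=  - 449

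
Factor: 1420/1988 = 5^1*7^(-1) =5/7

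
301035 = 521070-220035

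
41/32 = 1 + 9/32 = 1.28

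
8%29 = 8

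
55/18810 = 1/342 = 0.00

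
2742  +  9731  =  12473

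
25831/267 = 25831/267 =96.75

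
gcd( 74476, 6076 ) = 4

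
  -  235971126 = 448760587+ - 684731713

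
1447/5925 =1447/5925 = 0.24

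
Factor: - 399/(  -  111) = 133/37  =  7^1 * 19^1*37^( - 1) 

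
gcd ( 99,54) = 9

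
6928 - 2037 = 4891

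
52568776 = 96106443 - 43537667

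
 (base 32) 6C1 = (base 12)3941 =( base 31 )6OJ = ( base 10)6529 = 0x1981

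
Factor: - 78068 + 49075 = - 28993 =- 79^1*367^1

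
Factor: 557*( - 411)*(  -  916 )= 2^2* 3^1*137^1*229^1 *557^1 = 209697132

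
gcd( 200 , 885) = 5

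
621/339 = 207/113 = 1.83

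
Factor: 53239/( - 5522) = -2^ (  -  1)*11^(-1) *251^ ( - 1)*53239^1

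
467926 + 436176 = 904102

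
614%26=16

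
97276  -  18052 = 79224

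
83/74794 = 83/74794 = 0.00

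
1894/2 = 947 = 947.00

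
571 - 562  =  9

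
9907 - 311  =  9596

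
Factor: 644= 2^2*7^1*23^1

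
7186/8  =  3593/4 = 898.25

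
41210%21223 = 19987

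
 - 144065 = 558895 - 702960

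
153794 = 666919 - 513125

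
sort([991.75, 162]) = [162 , 991.75]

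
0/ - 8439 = 0/1 = - 0.00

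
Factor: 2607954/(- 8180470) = - 3^1  *5^(-1)*211^( - 1) * 3877^( - 1 )*434659^1 = - 1303977/4090235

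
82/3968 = 41/1984 = 0.02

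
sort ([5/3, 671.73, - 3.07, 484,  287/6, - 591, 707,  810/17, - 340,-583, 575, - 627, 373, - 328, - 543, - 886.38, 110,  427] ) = [ - 886.38, - 627, - 591 , - 583, -543,-340, - 328, - 3.07,5/3, 810/17,287/6, 110, 373,427,484,575,671.73, 707]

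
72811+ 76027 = 148838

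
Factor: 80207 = 80207^1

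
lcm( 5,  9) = 45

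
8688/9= 2896/3 = 965.33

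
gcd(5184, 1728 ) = 1728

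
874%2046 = 874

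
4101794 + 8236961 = 12338755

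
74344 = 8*9293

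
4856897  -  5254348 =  - 397451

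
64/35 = 64/35  =  1.83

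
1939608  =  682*2844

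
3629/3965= 3629/3965 = 0.92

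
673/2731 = 673/2731 = 0.25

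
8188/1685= 8188/1685 = 4.86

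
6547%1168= 707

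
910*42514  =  38687740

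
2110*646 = 1363060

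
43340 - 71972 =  - 28632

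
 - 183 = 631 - 814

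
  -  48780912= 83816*( - 582 ) 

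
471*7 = 3297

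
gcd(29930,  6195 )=5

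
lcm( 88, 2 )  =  88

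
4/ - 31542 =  - 2/15771 = - 0.00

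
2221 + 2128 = 4349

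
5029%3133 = 1896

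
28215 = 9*3135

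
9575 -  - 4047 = 13622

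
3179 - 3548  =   - 369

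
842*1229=1034818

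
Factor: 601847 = 563^1*1069^1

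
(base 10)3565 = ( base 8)6755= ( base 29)46r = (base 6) 24301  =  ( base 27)4O1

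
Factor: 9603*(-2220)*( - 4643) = 98982538380 = 2^2*3^3*5^1 * 11^1*37^1*97^1*4643^1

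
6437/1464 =6437/1464 = 4.40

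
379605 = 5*75921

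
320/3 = 320/3  =  106.67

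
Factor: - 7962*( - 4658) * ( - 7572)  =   - 280822733712 =- 2^4*3^2 * 17^1*137^1* 631^1*1327^1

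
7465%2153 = 1006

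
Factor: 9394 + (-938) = 2^3*7^1*151^1 =8456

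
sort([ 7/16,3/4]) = [ 7/16,3/4] 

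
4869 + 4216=9085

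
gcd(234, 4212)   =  234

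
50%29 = 21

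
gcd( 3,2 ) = 1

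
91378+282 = 91660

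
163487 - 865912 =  - 702425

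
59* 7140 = 421260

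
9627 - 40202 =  - 30575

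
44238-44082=156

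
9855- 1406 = 8449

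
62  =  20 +42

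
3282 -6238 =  -2956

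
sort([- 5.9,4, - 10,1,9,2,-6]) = [-10, - 6,  -  5.9,1,2,4,9]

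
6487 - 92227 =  - 85740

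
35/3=35/3 = 11.67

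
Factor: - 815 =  - 5^1*163^1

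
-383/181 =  - 383/181 = - 2.12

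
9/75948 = 3/25316 = 0.00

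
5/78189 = 5/78189  =  0.00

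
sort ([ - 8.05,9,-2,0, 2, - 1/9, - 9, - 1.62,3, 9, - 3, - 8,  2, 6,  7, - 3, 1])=[ - 9,-8.05, - 8 ,-3, - 3, - 2, - 1.62, - 1/9, 0,1 , 2,2, 3,6, 7,9, 9 ]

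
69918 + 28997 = 98915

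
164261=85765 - -78496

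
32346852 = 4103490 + 28243362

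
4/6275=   4/6275 =0.00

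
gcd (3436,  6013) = 859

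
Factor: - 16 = -2^4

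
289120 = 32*9035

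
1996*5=9980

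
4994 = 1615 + 3379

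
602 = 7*86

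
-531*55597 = -29522007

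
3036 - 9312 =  - 6276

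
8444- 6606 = 1838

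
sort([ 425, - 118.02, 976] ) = [- 118.02 , 425,976 ] 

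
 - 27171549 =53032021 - 80203570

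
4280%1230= 590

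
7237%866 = 309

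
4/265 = 4/265 = 0.02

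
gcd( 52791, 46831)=1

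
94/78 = 1+8/39 = 1.21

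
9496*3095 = 29390120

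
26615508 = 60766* 438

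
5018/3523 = 386/271 =1.42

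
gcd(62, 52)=2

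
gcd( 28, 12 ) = 4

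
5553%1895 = 1763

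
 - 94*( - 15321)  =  1440174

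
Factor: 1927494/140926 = 3^2*17^1*31^( -1)*2273^ ( - 1)*6299^1 = 963747/70463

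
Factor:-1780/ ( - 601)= 2^2 * 5^1*89^1*601^(- 1)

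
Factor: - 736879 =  - 11^1*13^1*5153^1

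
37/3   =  12 + 1/3 = 12.33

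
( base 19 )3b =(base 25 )2i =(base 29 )2a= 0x44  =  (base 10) 68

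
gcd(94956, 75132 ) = 12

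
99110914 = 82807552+16303362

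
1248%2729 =1248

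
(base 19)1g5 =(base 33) KA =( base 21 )1aj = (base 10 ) 670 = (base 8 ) 1236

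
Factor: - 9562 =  - 2^1*7^1*683^1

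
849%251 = 96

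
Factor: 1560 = 2^3*3^1*5^1  *13^1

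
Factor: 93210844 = 2^2*37^1*629803^1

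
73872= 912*81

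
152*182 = 27664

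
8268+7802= 16070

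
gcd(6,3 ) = 3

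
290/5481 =10/189 =0.05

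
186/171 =62/57 = 1.09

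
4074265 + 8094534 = 12168799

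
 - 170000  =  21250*( - 8)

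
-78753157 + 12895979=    - 65857178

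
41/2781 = 41/2781 = 0.01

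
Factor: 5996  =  2^2*1499^1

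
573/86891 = 573/86891 = 0.01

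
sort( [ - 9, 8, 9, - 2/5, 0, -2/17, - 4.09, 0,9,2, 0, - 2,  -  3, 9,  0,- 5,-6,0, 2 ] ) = [ - 9,  -  6, - 5, - 4.09, - 3, - 2, - 2/5,-2/17,0, 0, 0, 0 , 0, 2, 2, 8, 9, 9 , 9]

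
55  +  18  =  73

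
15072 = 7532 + 7540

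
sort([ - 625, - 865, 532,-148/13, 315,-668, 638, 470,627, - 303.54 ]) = [-865, - 668 ,-625, - 303.54, - 148/13,315, 470,  532,627, 638] 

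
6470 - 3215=3255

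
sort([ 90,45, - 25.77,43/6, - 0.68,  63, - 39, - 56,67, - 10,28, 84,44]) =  [-56, - 39 ,-25.77, -10,- 0.68, 43/6,28,44,  45, 63, 67,84 , 90 ] 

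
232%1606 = 232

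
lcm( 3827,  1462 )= 130118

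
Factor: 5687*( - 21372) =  - 121542564 =- 2^2*3^1*11^2 * 13^1*47^1*137^1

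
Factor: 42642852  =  2^2*3^1*7^1*373^1*1361^1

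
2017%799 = 419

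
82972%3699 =1594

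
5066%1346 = 1028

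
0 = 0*8211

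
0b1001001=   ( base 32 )29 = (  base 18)41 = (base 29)2F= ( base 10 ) 73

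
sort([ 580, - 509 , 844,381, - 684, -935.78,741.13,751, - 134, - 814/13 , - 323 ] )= [ -935.78,  -  684, - 509,-323,-134 ,-814/13,381,580 , 741.13, 751,844 ]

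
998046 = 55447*18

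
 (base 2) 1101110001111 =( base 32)6sf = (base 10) 7055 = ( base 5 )211210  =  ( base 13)3299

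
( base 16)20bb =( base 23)FJ7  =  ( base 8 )20273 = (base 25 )DA4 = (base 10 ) 8379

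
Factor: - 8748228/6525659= -2^2 *3^1*7^(-1)*887^ ( - 1)*1051^( - 1 )*729019^1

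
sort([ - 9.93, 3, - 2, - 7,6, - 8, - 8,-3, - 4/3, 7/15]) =[ - 9.93 , - 8, - 8, - 7 , - 3, - 2, - 4/3,  7/15,3, 6 ] 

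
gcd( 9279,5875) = 1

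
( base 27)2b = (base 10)65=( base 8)101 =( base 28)29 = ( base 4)1001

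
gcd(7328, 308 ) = 4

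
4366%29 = 16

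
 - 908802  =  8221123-9129925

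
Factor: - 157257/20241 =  - 101/13 = -13^( - 1 )*101^1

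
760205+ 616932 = 1377137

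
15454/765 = 15454/765=20.20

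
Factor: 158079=3^1*23^1*29^1* 79^1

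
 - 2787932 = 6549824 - 9337756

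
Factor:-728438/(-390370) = 961/515  =  5^(  -  1 )*31^2*103^( - 1) 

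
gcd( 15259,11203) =1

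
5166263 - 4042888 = 1123375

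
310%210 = 100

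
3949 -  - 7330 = 11279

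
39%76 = 39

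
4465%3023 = 1442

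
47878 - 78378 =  - 30500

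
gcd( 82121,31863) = 13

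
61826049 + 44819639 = 106645688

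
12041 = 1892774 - 1880733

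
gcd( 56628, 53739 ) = 9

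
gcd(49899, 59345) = 1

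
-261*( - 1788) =466668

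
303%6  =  3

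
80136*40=3205440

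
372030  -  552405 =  - 180375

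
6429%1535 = 289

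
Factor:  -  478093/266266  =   - 887/494 = -2^( - 1 )*13^( - 1)*19^( - 1) * 887^1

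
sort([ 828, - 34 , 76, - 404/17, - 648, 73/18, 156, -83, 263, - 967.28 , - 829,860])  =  [ - 967.28, - 829, - 648, - 83, -34, - 404/17, 73/18,76,  156, 263,828,860]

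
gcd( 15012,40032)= 5004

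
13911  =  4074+9837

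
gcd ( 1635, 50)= 5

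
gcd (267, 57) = 3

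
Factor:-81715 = -5^1*59^1*277^1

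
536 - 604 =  - 68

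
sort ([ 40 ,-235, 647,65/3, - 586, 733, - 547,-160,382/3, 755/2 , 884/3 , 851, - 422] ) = [-586 , - 547,  -  422, - 235, - 160, 65/3, 40,382/3,884/3, 755/2,  647,733, 851 ] 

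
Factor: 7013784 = 2^3*3^1*292241^1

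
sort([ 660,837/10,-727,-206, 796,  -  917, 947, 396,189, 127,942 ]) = [ -917,-727  ,-206,837/10,127, 189 , 396, 660, 796,  942, 947 ] 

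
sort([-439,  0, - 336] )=[ - 439, - 336,0] 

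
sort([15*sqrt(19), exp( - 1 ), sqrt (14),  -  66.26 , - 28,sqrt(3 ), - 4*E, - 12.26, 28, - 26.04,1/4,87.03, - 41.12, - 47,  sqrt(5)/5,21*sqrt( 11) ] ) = [ - 66.26, - 47,  -  41.12, -28, - 26.04,-12.26,-4*E,  1/4, exp( - 1),sqrt (5)/5 , sqrt ( 3),  sqrt(14),28,15*sqrt ( 19 ), 21*sqrt(11), 87.03 ]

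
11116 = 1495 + 9621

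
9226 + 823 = 10049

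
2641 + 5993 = 8634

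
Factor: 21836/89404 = 53/217 = 7^(-1)*31^( - 1)*53^1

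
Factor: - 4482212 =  - 2^2*7^1*160079^1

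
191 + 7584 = 7775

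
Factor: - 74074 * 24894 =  - 1843998156=- 2^2* 3^3*7^1*11^1 * 13^1*  37^1*461^1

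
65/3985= 13/797 = 0.02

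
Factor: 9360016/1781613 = 2^4*3^ ( - 2 )*31^1*113^1*167^1 * 197957^ ( - 1 ) 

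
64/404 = 16/101 = 0.16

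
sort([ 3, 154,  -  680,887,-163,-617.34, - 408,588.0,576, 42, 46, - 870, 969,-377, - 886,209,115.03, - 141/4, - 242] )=[ - 886, - 870,  -  680,-617.34,-408, - 377,  -  242 ,  -  163 ,-141/4, 3 , 42, 46,115.03 , 154,209,576,588.0,887,  969]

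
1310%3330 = 1310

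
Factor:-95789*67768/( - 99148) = 2^1*7^( - 1)*43^1 * 197^1*3541^( - 1)*95789^1=1622857238/24787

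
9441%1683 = 1026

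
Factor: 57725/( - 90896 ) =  - 2^( - 4)*5^2 * 13^( - 1) * 19^( - 1 )*23^( - 1)*2309^1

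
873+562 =1435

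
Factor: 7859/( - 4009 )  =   - 19^( - 1 )*29^1*211^(-1 )* 271^1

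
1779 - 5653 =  - 3874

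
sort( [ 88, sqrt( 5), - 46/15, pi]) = [-46/15, sqrt( 5), pi  ,  88]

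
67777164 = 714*94926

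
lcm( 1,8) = 8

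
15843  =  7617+8226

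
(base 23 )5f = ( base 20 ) 6A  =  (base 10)130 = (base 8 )202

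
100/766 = 50/383 =0.13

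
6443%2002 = 437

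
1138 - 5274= - 4136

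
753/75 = 251/25 = 10.04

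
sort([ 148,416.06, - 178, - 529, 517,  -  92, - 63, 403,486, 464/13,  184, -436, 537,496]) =[ -529  , - 436, - 178,  -  92, - 63, 464/13 , 148, 184, 403, 416.06, 486, 496, 517, 537]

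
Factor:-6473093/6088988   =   - 2^( - 2)*11^1*811^(-1 ) * 1877^(-1 )*588463^1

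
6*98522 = 591132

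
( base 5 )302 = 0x4d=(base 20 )3h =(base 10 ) 77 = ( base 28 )2l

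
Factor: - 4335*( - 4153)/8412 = 2^( - 2 )*5^1 * 17^2*701^(-1 )*4153^1 = 6001085/2804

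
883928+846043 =1729971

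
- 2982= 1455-4437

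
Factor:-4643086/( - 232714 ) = 7^1 * 23^ ( - 1)*41^1* 5059^( - 1)*8089^1  =  2321543/116357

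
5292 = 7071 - 1779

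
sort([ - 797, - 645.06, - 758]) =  [ - 797 ,-758, - 645.06 ]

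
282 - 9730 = -9448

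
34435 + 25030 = 59465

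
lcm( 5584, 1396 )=5584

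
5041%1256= 17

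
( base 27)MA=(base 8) 1134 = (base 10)604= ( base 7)1522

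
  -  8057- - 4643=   -  3414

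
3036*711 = 2158596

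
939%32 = 11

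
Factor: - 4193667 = -3^3*127^1*1223^1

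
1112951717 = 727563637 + 385388080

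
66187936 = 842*78608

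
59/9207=59/9207 = 0.01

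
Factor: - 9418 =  - 2^1*17^1*277^1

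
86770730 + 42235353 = 129006083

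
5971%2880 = 211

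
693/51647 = 693/51647 = 0.01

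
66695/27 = 2470+5/27 = 2470.19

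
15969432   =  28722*556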